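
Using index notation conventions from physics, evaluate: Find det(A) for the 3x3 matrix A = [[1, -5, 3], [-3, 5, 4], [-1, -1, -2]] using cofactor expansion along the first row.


Expanding along the first row, det(A) = a11*M_11 - a12*M_12 + a13*M_13, where M_1j is the (1,j) minor.
Minor M_11 = 5*-2 - 4*-1 = -6
Minor M_12 = -3*-2 - 4*-1 = 10
Minor M_13 = -3*-1 - 5*-1 = 8
det = 1*(-6) - -5*(10) + 3*(8)
    = -6 - -50 + 24
    = 68

68


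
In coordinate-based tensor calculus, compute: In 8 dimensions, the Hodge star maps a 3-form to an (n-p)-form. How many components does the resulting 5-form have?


The Hodge dual of a p-form on an n-dimensional manifold is an (n-p)-form.
n = 8, p = 3, so dual degree = 8 - 3 = 5
The number of components is C(n, n-p) = C(8, 5) = 56

56


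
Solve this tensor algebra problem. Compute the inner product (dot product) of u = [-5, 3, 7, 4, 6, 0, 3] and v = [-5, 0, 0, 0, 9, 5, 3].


The inner product u . v = sum of u_i * v_i.
Term-by-term: -5 * -5, 3 * 0, 7 * 0, 4 * 0, 6 * 9, 0 * 5, 3 * 3
Products: 25, 0, 0, 0, 54, 0, 9
Sum = 25 + 0 + 0 + 0 + 54 + 0 + 9 = 88

88


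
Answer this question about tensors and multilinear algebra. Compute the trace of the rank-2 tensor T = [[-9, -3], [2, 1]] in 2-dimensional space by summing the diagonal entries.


The contraction (trace) of a rank-2 tensor is the sum of its diagonal elements.
Diagonal entries: A[1,1] = -9, A[2,2] = 1
Tr(A) = -9 + 1 = -8

-8


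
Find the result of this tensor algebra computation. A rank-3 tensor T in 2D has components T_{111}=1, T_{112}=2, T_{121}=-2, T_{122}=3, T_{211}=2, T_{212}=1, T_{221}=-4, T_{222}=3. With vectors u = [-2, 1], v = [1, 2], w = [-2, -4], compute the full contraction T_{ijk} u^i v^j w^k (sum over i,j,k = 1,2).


S = sum over i,j,k of T_{ijk} u_i v_j w_k. Expanding all 8 terms:
T_{111}*u_1*v_1*w_1 = 1*-2*1*-2 = 4  (running total: 4)
T_{112}*u_1*v_1*w_2 = 2*-2*1*-4 = 16  (running total: 20)
T_{121}*u_1*v_2*w_1 = -2*-2*2*-2 = -16  (running total: 4)
T_{122}*u_1*v_2*w_2 = 3*-2*2*-4 = 48  (running total: 52)
T_{211}*u_2*v_1*w_1 = 2*1*1*-2 = -4  (running total: 48)
T_{212}*u_2*v_1*w_2 = 1*1*1*-4 = -4  (running total: 44)
T_{221}*u_2*v_2*w_1 = -4*1*2*-2 = 16  (running total: 60)
T_{222}*u_2*v_2*w_2 = 3*1*2*-4 = -24  (running total: 36)
S = 36

36


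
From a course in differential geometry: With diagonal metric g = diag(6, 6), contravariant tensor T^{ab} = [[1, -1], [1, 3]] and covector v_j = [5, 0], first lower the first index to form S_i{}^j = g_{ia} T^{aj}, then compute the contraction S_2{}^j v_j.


Step 1: lower the first index. For a diagonal metric, g_{ia} T^{aj} = g_{ii} T^{ij} (no sum on i).
g_{22} = 6
S_2{}^1 = 6 * T^{21} = 6 * 1 = 6
S_2{}^2 = 6 * T^{22} = 6 * 3 = 18
Step 2: contract S_2{}^j with v_j.
S_2{}^1 * v_1 = 6 * 5 = 30
S_2{}^2 * v_2 = 18 * 0 = 0
Result = 30 + 0 = 30

30


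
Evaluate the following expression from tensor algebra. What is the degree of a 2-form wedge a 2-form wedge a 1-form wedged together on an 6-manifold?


The degree of a wedge product is the sum of the degrees of the individual forms.
Degrees: 2, 2, 1
Total degree = 2 + 2 + 1 = 5

5


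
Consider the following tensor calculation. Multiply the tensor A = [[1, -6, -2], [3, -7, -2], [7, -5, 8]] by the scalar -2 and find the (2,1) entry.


Scalar multiplication: (cA)_{ij} = c * A_{ij}.
c = -2
A_{21} = 3
(cA)_{21} = -2 * 3 = -6

-6


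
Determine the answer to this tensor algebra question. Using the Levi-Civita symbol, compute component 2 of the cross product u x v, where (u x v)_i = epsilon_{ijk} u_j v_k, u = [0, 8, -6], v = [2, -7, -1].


(u x v)_2 = sum_{j,k} epsilon_{2jk} u_j v_k. Only permutations of (1,2,3) contribute; the two non-zero terms are:
eps_{213} u_1 v_3 = -1 * 0 * -1 = 0
eps_{231} u_3 v_1 = 1 * -6 * 2 = -12
(u x v)_2 = -12

-12


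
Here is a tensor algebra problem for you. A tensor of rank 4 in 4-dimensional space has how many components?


The number of components of a rank-r tensor in d dimensions is d^r.
Here d = 4 and r = 4.
4^4 = 256

256


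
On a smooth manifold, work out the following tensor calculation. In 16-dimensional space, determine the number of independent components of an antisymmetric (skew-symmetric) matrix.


An antisymmetric rank-2 tensor satisfies A_{ij} = -A_{ji}, so diagonal entries are zero.
The independent components are the upper-triangular entries: C(n, 2) = n(n-1)/2.
n = 16
C(16, 2) = 16 * 15 / 2 = 240 / 2 = 120

120


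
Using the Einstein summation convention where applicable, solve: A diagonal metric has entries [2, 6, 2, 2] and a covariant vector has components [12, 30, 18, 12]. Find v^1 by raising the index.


To raise an index with a diagonal metric: v^i = v_i / g_{ii}.
For index 1: v_1 = 12, g_{11} = 2
v^1 = 12 / 2 = 6

6


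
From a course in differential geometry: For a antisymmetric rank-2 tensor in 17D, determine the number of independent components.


A antisymmetric rank-2 tensor in d dimensions has d(d-1)/2 independent components.
d = 17
d(d-1)/2 = 17 * 16 / 2 = 272 / 2 = 136

136


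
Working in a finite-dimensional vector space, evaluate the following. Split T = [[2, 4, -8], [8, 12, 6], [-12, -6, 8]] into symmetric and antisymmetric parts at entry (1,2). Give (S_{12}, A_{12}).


T_{12} = 4
T_{21} = 8
S_{12} = (4 + 8)/2 = 12/2 = 6
A_{12} = (4 - 8)/2 = -4/2 = -2
Check: S + A = 6 + -2 = 4 = T_{12}.

(6, -2)


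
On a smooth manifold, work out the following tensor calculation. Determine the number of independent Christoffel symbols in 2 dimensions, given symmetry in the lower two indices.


Christoffel symbols Gamma^k_{ij} are symmetric in i,j, so there are d * d(d+1)/2 independent symbols.
d = 2
d(d+1)/2 = 2 * 3 / 2 = 3
Total = 2 * 3 = 6

6


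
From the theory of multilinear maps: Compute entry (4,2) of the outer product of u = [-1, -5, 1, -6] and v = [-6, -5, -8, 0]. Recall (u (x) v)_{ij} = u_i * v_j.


The outer product entry T_{ij} = u_i * v_j.
We need i=4, j=2.
u_4 = -6, v_2 = -5
T_{4,2} = -6 * -5 = 30

30


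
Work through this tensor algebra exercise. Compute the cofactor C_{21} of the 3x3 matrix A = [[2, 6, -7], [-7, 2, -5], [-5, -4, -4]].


To find cofactor C_{21}, delete row 2 and column 1.
The resulting 2x2 submatrix is: [[6, -7], [-4, -4]]
Minor M_{21} = 6*-4 - -7*-4
  = -24 - 28 = -52
Sign = (-1)^(2+1) = (-1)^3 = -1
Cofactor C_{21} = -1 * -52 = 52

52


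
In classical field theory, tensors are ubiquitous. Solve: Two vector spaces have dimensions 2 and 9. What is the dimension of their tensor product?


The dimension of a tensor product is the product of dimensions.
dim(V) = 2, dim(W) = 9
dim(V (x) W) = 2 * 9 = 18

18


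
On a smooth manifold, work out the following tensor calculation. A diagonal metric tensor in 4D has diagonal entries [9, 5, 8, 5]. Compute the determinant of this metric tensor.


For a diagonal metric, the determinant is the product of diagonal entries.
Diagonal entries: 9, 5, 8, 5
det(g) = 9 * 5 * 8 * 5 = 1800

1800


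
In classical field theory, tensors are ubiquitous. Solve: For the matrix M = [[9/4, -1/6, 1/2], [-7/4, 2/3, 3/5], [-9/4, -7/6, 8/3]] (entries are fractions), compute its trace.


The trace is the sum of diagonal entries.
Diagonal: M[1,1] = 9/4, M[2,2] = 2/3, M[3,3] = 8/3
Tr(M) = 9/4 + 2/3 + 8/3
Computing step by step:
After adding M[1,1]: 9/4
After adding M[2,2]: 35/12
After adding M[3,3]: 67/12
Tr(M) = 67/12

67/12


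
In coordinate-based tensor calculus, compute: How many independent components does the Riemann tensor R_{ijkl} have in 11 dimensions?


The Riemann tensor in d dimensions has d^2(d^2 - 1)/12 independent components.
d = 11, so d^2 = 121
d^2 - 1 = 120
d^2(d^2 - 1) = 121 * 120 = 14520
Divide by 12: 14520 / 12 = 1210

1210


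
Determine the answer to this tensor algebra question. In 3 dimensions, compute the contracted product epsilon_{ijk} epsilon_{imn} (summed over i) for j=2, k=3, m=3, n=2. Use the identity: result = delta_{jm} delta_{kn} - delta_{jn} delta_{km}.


Using the identity: epsilon_{ijk} epsilon_{imn} = delta_{jm} delta_{kn} - delta_{jn} delta_{km}.
delta_{23} = 0
delta_{32} = 0
delta_{22} = 1
delta_{33} = 1
Result = 0 * 0 - 1 * 1 = 0 - 1 = -1

-1


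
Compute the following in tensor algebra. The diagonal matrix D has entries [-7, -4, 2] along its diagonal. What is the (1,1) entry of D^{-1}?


For a diagonal matrix, the inverse has entries (D^{-1})_{ii} = 1/d_{ii}.
The diagonal entries are: d_{11} = -7, d_{22} = -4, d_{33} = 2
We need (D^{-1})_{11} = 1/d_{11} = 1/-7 = -1/7

-1/7


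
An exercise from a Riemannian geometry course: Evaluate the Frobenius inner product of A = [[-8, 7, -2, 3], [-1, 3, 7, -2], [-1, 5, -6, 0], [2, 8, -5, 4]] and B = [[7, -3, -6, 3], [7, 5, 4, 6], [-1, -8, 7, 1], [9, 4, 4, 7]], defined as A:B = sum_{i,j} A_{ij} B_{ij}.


A:B = sum over all i,j of A_{ij} * B_{ij}.
Row 1: -8*7=-56, 7*-3=-21, -2*-6=12, 3*3=9 => row sum = -56
Row 2: -1*7=-7, 3*5=15, 7*4=28, -2*6=-12 => row sum = 24
Row 3: -1*-1=1, 5*-8=-40, -6*7=-42, 0*1=0 => row sum = -81
Row 4: 2*9=18, 8*4=32, -5*4=-20, 4*7=28 => row sum = 58
Total = -56 + 24 + -81 + 58 = -55

-55


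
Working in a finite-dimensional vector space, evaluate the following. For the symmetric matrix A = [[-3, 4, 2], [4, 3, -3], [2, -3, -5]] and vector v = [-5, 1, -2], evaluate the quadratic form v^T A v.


First compute Av:
(Av)_1 = -3*-5 + 4*1 + 2*-2 = 15
(Av)_2 = 4*-5 + 3*1 + -3*-2 = -11
(Av)_3 = 2*-5 + -3*1 + -5*-2 = -3
Av = [15, -11, -3]
Then v^T (Av) = -5*15 + 1*-11 + -2*-3
= -75 + -11 + 6 = -80

-80


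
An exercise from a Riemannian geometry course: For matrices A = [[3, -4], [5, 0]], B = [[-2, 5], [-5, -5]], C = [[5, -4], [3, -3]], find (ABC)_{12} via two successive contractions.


(ABC)_{12} = sum_m (AB)_{1m} C_{m2}. First compute row 1 of AB.
(AB)_{11} = 3*-2 + -4*-5 = 14
(AB)_{12} = 3*5 + -4*-5 = 35
Now contract with column 2 of C:
(AB)_{11} * C_{12} = 14 * -4 = -56
(AB)_{12} * C_{22} = 35 * -3 = -105
(ABC)_{12} = -56 + -105 = -161

-161


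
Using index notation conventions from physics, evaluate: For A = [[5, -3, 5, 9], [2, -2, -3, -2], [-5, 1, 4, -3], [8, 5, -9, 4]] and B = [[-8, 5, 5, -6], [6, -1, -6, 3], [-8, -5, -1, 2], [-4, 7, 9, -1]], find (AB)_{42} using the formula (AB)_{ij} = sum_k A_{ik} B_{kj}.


(AB)_{ij} = sum_k A_{ik} B_{kj}.
For i=4, j=2:
A_{41} * B_{12} = 8 * 5 = 40
A_{42} * B_{22} = 5 * -1 = -5
A_{43} * B_{32} = -9 * -5 = 45
A_{44} * B_{42} = 4 * 7 = 28
Sum = 40 + -5 + 45 + 28 = 108

108


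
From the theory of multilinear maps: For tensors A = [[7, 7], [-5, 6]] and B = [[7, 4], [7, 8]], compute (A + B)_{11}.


Tensor addition is component-wise: (A + B)_{ij} = A_{ij} + B_{ij}.
A_{11} = 7
B_{11} = 7
(A + B)_{11} = 7 + 7 = 14

14


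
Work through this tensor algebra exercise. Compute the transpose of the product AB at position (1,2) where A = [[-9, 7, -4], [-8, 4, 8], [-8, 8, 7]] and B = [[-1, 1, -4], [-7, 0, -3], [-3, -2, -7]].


(AB)^T_{ij} = (AB)_{ji} = sum_k A_{jk} B_{ki}.
For i=1, j=2 we need (AB)_{21}:
A_{21} * B_{11} = -8 * -1 = 8
A_{22} * B_{21} = 4 * -7 = -28
A_{23} * B_{31} = 8 * -3 = -24
Sum = 8 + -28 + -24 = -44

-44


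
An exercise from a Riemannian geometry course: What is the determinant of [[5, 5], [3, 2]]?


For a 2x2 matrix [[a, b], [c, d]], det = a*d - b*c.
a = 5, b = 5, c = 3, d = 2
a*d = 5 * 2 = 10
b*c = 5 * 3 = 15
det = 10 - 15 = -5

-5


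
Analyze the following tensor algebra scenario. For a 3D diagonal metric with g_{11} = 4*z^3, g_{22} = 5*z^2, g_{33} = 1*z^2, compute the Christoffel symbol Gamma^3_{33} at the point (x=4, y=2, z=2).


For a diagonal metric, Gamma^k_{ij} = (1/2) g^{kk} (dg_{ik}/dx_j + dg_{jk}/dx_i - dg_{ij}/dx_k).
The metric is diagonal, so g_{ab} = 0 for a != b.
At the given point: g_{11} = 32, g_{22} = 20, g_{33} = 4
g^{33} = 1/4
dg_{33}/dx_3 = dg_{33}/dx_3 = 4
dg_{33}/dx_3 = dg_{33}/dx_3 = 4
dg_{33}/dx_3 = dg_{33}/dx_3 = 4
Numerator = 4 + 4 - 4 = 4
Gamma^3_{33} = 4 / (2 * 4) = 1/2

1/2


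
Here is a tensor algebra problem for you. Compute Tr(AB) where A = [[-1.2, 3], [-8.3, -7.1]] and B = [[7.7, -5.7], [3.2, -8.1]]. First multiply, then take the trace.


Tr(AB) = sum_i (AB)_{ii} where (AB)_{ii} = sum_k A_{ik} B_{ki}.
(AB)_{11} = -1.2*7.7 + 3*3.2 = 0.36
(AB)_{22} = -8.3*-5.7 + -7.1*-8.1 = 104.82
Tr(AB) = 0.36 + 104.82 = 105.18

105.18


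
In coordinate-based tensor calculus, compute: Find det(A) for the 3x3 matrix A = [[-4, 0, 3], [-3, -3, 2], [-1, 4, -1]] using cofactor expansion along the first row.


Expanding along the first row, det(A) = a11*M_11 - a12*M_12 + a13*M_13, where M_1j is the (1,j) minor.
Minor M_11 = -3*-1 - 2*4 = -5
Minor M_12 = -3*-1 - 2*-1 = 5
Minor M_13 = -3*4 - -3*-1 = -15
det = -4*(-5) - 0*(5) + 3*(-15)
    = 20 - 0 + -45
    = -25

-25


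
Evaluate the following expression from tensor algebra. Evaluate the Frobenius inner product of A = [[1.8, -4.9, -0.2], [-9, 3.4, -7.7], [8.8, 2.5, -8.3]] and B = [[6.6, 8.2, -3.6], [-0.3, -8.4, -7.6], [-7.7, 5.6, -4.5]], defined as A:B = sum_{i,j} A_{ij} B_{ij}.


A:B = sum over all i,j of A_{ij} * B_{ij}.
Row 1: 1.8*6.6=11.88, -4.9*8.2=-40.18, -0.2*-3.6=0.72 => row sum = -27.58
Row 2: -9*-0.3=2.7, 3.4*-8.4=-28.56, -7.7*-7.6=58.52 => row sum = 32.66
Row 3: 8.8*-7.7=-67.76, 2.5*5.6=14, -8.3*-4.5=37.35 => row sum = -16.41
Total = -27.58 + 32.66 + -16.41 = -11.33

-11.33


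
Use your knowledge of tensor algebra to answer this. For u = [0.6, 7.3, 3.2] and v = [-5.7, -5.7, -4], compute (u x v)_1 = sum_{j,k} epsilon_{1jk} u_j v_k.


(u x v)_1 = sum_{j,k} epsilon_{1jk} u_j v_k. Only permutations of (1,2,3) contribute; the two non-zero terms are:
eps_{123} u_2 v_3 = 1 * 7.3 * -4 = -29.2
eps_{132} u_3 v_2 = -1 * 3.2 * -5.7 = 18.24
(u x v)_1 = -10.96

-10.96


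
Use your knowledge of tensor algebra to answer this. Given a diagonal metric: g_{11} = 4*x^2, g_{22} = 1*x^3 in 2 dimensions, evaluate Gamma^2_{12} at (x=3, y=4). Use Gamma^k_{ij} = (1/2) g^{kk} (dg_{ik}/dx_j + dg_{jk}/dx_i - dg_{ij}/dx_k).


For a diagonal metric, Gamma^k_{ij} = (1/2) g^{kk} (dg_{ik}/dx_j + dg_{jk}/dx_i - dg_{ij}/dx_k).
The metric is diagonal, so g_{ab} = 0 for a != b.
At the given point: g_{11} = 36, g_{22} = 27
g^{22} = 1/27
dg_{12}/dx_2 = 0 (off-diagonal)
dg_{22}/dx_1 = dg_{22}/dx_1 = 27
dg_{12}/dx_2 = 0 (off-diagonal)
Numerator = 0 + 27 - 0 = 27
Gamma^2_{12} = 27 / (2 * 27) = 1/2

1/2


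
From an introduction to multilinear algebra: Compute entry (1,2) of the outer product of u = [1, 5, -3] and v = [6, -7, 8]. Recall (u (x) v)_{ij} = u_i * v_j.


The outer product entry T_{ij} = u_i * v_j.
We need i=1, j=2.
u_1 = 1, v_2 = -7
T_{1,2} = 1 * -7 = -7

-7


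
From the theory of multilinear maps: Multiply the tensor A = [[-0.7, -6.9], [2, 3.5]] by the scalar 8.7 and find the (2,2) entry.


Scalar multiplication: (cA)_{ij} = c * A_{ij}.
c = 8.7
A_{22} = 3.5
(cA)_{22} = 8.7 * 3.5 = 30.45

30.45


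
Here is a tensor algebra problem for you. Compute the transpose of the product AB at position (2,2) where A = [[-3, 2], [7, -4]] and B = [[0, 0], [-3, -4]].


(AB)^T_{ij} = (AB)_{ji} = sum_k A_{jk} B_{ki}.
For i=2, j=2 we need (AB)_{22}:
A_{21} * B_{12} = 7 * 0 = 0
A_{22} * B_{22} = -4 * -4 = 16
Sum = 0 + 16 = 16

16


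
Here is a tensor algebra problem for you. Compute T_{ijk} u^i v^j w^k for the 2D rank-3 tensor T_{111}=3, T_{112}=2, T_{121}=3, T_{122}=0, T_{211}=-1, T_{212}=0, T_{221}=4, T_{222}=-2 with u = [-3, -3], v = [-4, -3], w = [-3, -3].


S = sum over i,j,k of T_{ijk} u_i v_j w_k. Expanding all 8 terms:
T_{111}*u_1*v_1*w_1 = 3*-3*-4*-3 = -108  (running total: -108)
T_{112}*u_1*v_1*w_2 = 2*-3*-4*-3 = -72  (running total: -180)
T_{121}*u_1*v_2*w_1 = 3*-3*-3*-3 = -81  (running total: -261)
T_{122}*u_1*v_2*w_2 = 0*-3*-3*-3 = 0  (running total: -261)
T_{211}*u_2*v_1*w_1 = -1*-3*-4*-3 = 36  (running total: -225)
T_{212}*u_2*v_1*w_2 = 0*-3*-4*-3 = 0  (running total: -225)
T_{221}*u_2*v_2*w_1 = 4*-3*-3*-3 = -108  (running total: -333)
T_{222}*u_2*v_2*w_2 = -2*-3*-3*-3 = 54  (running total: -279)
S = -279

-279


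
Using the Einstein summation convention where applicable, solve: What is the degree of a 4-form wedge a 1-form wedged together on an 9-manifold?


The degree of a wedge product is the sum of the degrees of the individual forms.
Degrees: 4, 1
Total degree = 4 + 1 = 5

5


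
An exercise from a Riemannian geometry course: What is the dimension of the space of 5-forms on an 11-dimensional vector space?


The dimension of the space of p-forms on an n-dimensional space is C(n, p).
n = 11, p = 5
C(11, 5) = 11! / (5! * 6!) = 462

462


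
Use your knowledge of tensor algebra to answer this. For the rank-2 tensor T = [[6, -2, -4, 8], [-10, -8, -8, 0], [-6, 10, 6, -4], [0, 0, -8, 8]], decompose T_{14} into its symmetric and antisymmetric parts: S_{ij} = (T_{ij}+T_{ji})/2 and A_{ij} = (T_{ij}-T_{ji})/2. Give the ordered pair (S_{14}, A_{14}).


T_{14} = 8
T_{41} = 0
S_{14} = (8 + 0)/2 = 8/2 = 4
A_{14} = (8 - 0)/2 = 8/2 = 4
Check: S + A = 4 + 4 = 8 = T_{14}.

(4, 4)


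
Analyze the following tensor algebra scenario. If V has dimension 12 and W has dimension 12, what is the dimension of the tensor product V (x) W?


The dimension of a tensor product is the product of dimensions.
dim(V) = 12, dim(W) = 12
dim(V (x) W) = 12 * 12 = 144

144


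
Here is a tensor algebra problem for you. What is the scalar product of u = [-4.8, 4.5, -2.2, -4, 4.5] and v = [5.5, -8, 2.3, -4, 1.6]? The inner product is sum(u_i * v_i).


The inner product u . v = sum of u_i * v_i.
Term-by-term: -4.8 * 5.5, 4.5 * -8, -2.2 * 2.3, -4 * -4, 4.5 * 1.6
Products: -26.4, -36, -5.06, 16, 7.2
Sum = -26.4 + -36 + -5.06 + 16 + 7.2 = -44.26

-44.26


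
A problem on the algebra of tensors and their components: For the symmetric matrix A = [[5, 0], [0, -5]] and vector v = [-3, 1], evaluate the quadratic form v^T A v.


First compute Av:
(Av)_1 = 5*-3 + 0*1 = -15
(Av)_2 = 0*-3 + -5*1 = -5
Av = [-15, -5]
Then v^T (Av) = -3*-15 + 1*-5
= 45 + -5 = 40

40


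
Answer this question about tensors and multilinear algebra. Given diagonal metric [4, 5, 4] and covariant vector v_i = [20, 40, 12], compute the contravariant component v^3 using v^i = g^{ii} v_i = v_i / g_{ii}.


To raise an index with a diagonal metric: v^i = v_i / g_{ii}.
For index 3: v_3 = 12, g_{33} = 4
v^3 = 12 / 4 = 3

3


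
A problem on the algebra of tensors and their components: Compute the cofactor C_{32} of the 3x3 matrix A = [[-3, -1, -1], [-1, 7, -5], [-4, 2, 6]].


To find cofactor C_{32}, delete row 3 and column 2.
The resulting 2x2 submatrix is: [[-3, -1], [-1, -5]]
Minor M_{32} = -3*-5 - -1*-1
  = 15 - 1 = 14
Sign = (-1)^(3+2) = (-1)^5 = -1
Cofactor C_{32} = -1 * 14 = -14

-14


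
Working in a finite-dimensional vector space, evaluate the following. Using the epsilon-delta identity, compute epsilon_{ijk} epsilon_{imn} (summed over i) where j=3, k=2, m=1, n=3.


Using the identity: epsilon_{ijk} epsilon_{imn} = delta_{jm} delta_{kn} - delta_{jn} delta_{km}.
delta_{31} = 0
delta_{23} = 0
delta_{33} = 1
delta_{21} = 0
Result = 0 * 0 - 1 * 0 = 0 - 0 = 0

0


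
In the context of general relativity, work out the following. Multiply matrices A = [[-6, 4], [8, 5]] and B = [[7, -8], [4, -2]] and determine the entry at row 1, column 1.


(AB)_{ij} = sum_k A_{ik} B_{kj}.
For i=1, j=1:
A_{11} * B_{11} = -6 * 7 = -42
A_{12} * B_{21} = 4 * 4 = 16
Sum = -42 + 16 = -26

-26


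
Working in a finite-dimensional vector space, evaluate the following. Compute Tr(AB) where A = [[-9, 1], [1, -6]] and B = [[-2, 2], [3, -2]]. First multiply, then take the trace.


Tr(AB) = sum_i (AB)_{ii} where (AB)_{ii} = sum_k A_{ik} B_{ki}.
(AB)_{11} = -9*-2 + 1*3 = 21
(AB)_{22} = 1*2 + -6*-2 = 14
Tr(AB) = 21 + 14 = 35

35


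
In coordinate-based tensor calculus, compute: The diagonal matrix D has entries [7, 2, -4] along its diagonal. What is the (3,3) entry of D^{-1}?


For a diagonal matrix, the inverse has entries (D^{-1})_{ii} = 1/d_{ii}.
The diagonal entries are: d_{11} = 7, d_{22} = 2, d_{33} = -4
We need (D^{-1})_{33} = 1/d_{33} = 1/-4 = -1/4

-1/4


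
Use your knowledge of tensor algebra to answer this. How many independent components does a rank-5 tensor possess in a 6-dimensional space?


The number of components of a rank-r tensor in d dimensions is d^r.
Here d = 6 and r = 5.
6^5 = 7776

7776


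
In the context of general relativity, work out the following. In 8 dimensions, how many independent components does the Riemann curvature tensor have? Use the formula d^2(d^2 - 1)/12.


The Riemann tensor in d dimensions has d^2(d^2 - 1)/12 independent components.
d = 8, so d^2 = 64
d^2 - 1 = 63
d^2(d^2 - 1) = 64 * 63 = 4032
Divide by 12: 4032 / 12 = 336

336


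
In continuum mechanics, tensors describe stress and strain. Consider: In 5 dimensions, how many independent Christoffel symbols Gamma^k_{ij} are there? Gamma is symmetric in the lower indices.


Christoffel symbols Gamma^k_{ij} are symmetric in i,j, so there are d * d(d+1)/2 independent symbols.
d = 5
d(d+1)/2 = 5 * 6 / 2 = 15
Total = 5 * 15 = 75

75


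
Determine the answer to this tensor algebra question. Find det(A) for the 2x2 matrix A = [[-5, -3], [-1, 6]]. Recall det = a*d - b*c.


For a 2x2 matrix [[a, b], [c, d]], det = a*d - b*c.
a = -5, b = -3, c = -1, d = 6
a*d = -5 * 6 = -30
b*c = -3 * -1 = 3
det = -30 - 3 = -33

-33


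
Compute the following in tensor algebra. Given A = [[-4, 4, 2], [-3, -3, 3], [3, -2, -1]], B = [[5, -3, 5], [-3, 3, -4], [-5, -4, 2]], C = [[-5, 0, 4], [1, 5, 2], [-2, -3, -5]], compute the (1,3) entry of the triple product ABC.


(ABC)_{13} = sum_m (AB)_{1m} C_{m3}. First compute row 1 of AB.
(AB)_{11} = -4*5 + 4*-3 + 2*-5 = -42
(AB)_{12} = -4*-3 + 4*3 + 2*-4 = 16
(AB)_{13} = -4*5 + 4*-4 + 2*2 = -32
Now contract with column 3 of C:
(AB)_{11} * C_{13} = -42 * 4 = -168
(AB)_{12} * C_{23} = 16 * 2 = 32
(AB)_{13} * C_{33} = -32 * -5 = 160
(ABC)_{13} = -168 + 32 + 160 = 24

24


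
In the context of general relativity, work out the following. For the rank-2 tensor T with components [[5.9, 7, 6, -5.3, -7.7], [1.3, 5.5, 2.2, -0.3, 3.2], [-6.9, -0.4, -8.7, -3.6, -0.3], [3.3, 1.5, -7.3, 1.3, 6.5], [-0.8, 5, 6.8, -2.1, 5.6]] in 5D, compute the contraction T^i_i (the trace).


The contraction (trace) of a rank-2 tensor is the sum of its diagonal elements.
Diagonal entries: A[1,1] = 5.9, A[2,2] = 5.5, A[3,3] = -8.7, A[4,4] = 1.3, A[5,5] = 5.6
Tr(A) = 5.9 + 5.5 + -8.7 + 1.3 + 5.6 = 9.6

9.6


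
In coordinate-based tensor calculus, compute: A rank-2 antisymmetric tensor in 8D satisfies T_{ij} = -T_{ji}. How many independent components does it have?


An antisymmetric rank-2 tensor satisfies A_{ij} = -A_{ji}, so diagonal entries are zero.
The independent components are the upper-triangular entries: C(n, 2) = n(n-1)/2.
n = 8
C(8, 2) = 8 * 7 / 2 = 56 / 2 = 28

28


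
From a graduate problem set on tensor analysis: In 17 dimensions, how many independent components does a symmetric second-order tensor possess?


A symmetric rank-2 tensor in d dimensions has d(d+1)/2 independent components.
d = 17
d(d+1)/2 = 17 * 18 / 2 = 306 / 2 = 153

153


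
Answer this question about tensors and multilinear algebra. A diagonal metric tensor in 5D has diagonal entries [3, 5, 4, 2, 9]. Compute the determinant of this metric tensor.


For a diagonal metric, the determinant is the product of diagonal entries.
Diagonal entries: 3, 5, 4, 2, 9
det(g) = 3 * 5 * 4 * 2 * 9 = 1080

1080


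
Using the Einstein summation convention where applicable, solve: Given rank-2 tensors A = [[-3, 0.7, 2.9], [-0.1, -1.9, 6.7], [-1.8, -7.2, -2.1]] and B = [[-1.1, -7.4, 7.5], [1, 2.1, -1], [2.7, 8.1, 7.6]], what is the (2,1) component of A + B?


Tensor addition is component-wise: (A + B)_{ij} = A_{ij} + B_{ij}.
A_{21} = -0.1
B_{21} = 1
(A + B)_{21} = -0.1 + 1 = 0.9

0.9


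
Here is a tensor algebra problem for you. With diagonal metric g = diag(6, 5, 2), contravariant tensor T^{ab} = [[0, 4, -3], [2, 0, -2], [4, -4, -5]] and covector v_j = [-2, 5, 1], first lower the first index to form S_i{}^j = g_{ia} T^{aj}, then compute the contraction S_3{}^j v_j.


Step 1: lower the first index. For a diagonal metric, g_{ia} T^{aj} = g_{ii} T^{ij} (no sum on i).
g_{33} = 2
S_3{}^1 = 2 * T^{31} = 2 * 4 = 8
S_3{}^2 = 2 * T^{32} = 2 * -4 = -8
S_3{}^3 = 2 * T^{33} = 2 * -5 = -10
Step 2: contract S_3{}^j with v_j.
S_3{}^1 * v_1 = 8 * -2 = -16
S_3{}^2 * v_2 = -8 * 5 = -40
S_3{}^3 * v_3 = -10 * 1 = -10
Result = -16 + -40 + -10 = -66

-66


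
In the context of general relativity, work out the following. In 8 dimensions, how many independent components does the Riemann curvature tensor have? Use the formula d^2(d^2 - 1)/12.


The Riemann tensor in d dimensions has d^2(d^2 - 1)/12 independent components.
d = 8, so d^2 = 64
d^2 - 1 = 63
d^2(d^2 - 1) = 64 * 63 = 4032
Divide by 12: 4032 / 12 = 336

336


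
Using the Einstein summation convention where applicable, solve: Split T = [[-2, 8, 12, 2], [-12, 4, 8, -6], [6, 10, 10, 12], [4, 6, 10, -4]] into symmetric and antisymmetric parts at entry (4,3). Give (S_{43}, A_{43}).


T_{43} = 10
T_{34} = 12
S_{43} = (10 + 12)/2 = 22/2 = 11
A_{43} = (10 - 12)/2 = -2/2 = -1
Check: S + A = 11 + -1 = 10 = T_{43}.

(11, -1)


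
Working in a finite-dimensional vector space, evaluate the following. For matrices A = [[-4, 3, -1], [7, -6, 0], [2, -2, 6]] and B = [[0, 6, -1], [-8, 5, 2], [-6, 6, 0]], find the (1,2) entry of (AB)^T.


(AB)^T_{ij} = (AB)_{ji} = sum_k A_{jk} B_{ki}.
For i=1, j=2 we need (AB)_{21}:
A_{21} * B_{11} = 7 * 0 = 0
A_{22} * B_{21} = -6 * -8 = 48
A_{23} * B_{31} = 0 * -6 = 0
Sum = 0 + 48 + 0 = 48

48


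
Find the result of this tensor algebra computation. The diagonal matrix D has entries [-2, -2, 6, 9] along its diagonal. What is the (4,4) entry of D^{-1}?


For a diagonal matrix, the inverse has entries (D^{-1})_{ii} = 1/d_{ii}.
The diagonal entries are: d_{11} = -2, d_{22} = -2, d_{33} = 6, d_{44} = 9
We need (D^{-1})_{44} = 1/d_{44} = 1/9 = 1/9

1/9


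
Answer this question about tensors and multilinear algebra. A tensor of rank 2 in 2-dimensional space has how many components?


The number of components of a rank-r tensor in d dimensions is d^r.
Here d = 2 and r = 2.
2^2 = 4

4


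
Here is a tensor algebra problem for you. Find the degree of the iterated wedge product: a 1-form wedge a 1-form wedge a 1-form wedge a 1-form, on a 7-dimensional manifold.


The degree of a wedge product is the sum of the degrees of the individual forms.
Degrees: 1, 1, 1, 1
Total degree = 1 + 1 + 1 + 1 = 4

4


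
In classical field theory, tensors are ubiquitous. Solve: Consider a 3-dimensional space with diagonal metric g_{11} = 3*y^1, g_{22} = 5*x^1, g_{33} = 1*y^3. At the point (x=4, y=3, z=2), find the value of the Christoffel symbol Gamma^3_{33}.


For a diagonal metric, Gamma^k_{ij} = (1/2) g^{kk} (dg_{ik}/dx_j + dg_{jk}/dx_i - dg_{ij}/dx_k).
The metric is diagonal, so g_{ab} = 0 for a != b.
At the given point: g_{11} = 9, g_{22} = 20, g_{33} = 27
g^{33} = 1/27
dg_{33}/dx_3 = dg_{33}/dx_3 = 0
dg_{33}/dx_3 = dg_{33}/dx_3 = 0
dg_{33}/dx_3 = dg_{33}/dx_3 = 0
Numerator = 0 + 0 - 0 = 0
Gamma^3_{33} = 0 / (2 * 27) = 0

0


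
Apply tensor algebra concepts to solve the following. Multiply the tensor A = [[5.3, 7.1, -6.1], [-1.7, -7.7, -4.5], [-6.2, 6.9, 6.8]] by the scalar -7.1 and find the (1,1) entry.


Scalar multiplication: (cA)_{ij} = c * A_{ij}.
c = -7.1
A_{11} = 5.3
(cA)_{11} = -7.1 * 5.3 = -37.63

-37.63


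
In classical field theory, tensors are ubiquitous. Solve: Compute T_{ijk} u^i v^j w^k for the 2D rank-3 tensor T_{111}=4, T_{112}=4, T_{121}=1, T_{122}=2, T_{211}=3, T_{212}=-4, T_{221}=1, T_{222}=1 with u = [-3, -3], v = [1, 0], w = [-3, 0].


S = sum over i,j,k of T_{ijk} u_i v_j w_k. Expanding all 8 terms:
T_{111}*u_1*v_1*w_1 = 4*-3*1*-3 = 36  (running total: 36)
T_{112}*u_1*v_1*w_2 = 4*-3*1*0 = 0  (running total: 36)
T_{121}*u_1*v_2*w_1 = 1*-3*0*-3 = 0  (running total: 36)
T_{122}*u_1*v_2*w_2 = 2*-3*0*0 = 0  (running total: 36)
T_{211}*u_2*v_1*w_1 = 3*-3*1*-3 = 27  (running total: 63)
T_{212}*u_2*v_1*w_2 = -4*-3*1*0 = 0  (running total: 63)
T_{221}*u_2*v_2*w_1 = 1*-3*0*-3 = 0  (running total: 63)
T_{222}*u_2*v_2*w_2 = 1*-3*0*0 = 0  (running total: 63)
S = 63

63


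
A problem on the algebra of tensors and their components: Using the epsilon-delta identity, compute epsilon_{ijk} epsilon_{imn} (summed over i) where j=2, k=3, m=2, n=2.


Using the identity: epsilon_{ijk} epsilon_{imn} = delta_{jm} delta_{kn} - delta_{jn} delta_{km}.
delta_{22} = 1
delta_{32} = 0
delta_{22} = 1
delta_{32} = 0
Result = 1 * 0 - 1 * 0 = 0 - 0 = 0

0


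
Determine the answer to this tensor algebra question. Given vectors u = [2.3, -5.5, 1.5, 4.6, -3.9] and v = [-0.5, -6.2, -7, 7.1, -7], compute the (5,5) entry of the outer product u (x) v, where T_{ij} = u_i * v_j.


The outer product entry T_{ij} = u_i * v_j.
We need i=5, j=5.
u_5 = -3.9, v_5 = -7
T_{5,5} = -3.9 * -7 = 27.3

27.3


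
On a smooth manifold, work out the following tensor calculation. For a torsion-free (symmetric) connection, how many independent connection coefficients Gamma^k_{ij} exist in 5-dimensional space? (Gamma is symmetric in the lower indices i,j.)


Christoffel symbols Gamma^k_{ij} are symmetric in i,j, so there are d * d(d+1)/2 independent symbols.
d = 5
d(d+1)/2 = 5 * 6 / 2 = 15
Total = 5 * 15 = 75

75


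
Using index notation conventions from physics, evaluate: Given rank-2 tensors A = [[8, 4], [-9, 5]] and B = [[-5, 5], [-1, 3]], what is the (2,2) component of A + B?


Tensor addition is component-wise: (A + B)_{ij} = A_{ij} + B_{ij}.
A_{22} = 5
B_{22} = 3
(A + B)_{22} = 5 + 3 = 8

8


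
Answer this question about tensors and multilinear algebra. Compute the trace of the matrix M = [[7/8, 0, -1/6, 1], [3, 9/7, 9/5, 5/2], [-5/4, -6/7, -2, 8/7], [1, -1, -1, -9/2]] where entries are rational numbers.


The trace is the sum of diagonal entries.
Diagonal: M[1,1] = 7/8, M[2,2] = 9/7, M[3,3] = -2, M[4,4] = -9/2
Tr(M) = 7/8 + 9/7 + -2 + -9/2
Computing step by step:
After adding M[1,1]: 7/8
After adding M[2,2]: 121/56
After adding M[3,3]: 9/56
After adding M[4,4]: -243/56
Tr(M) = -243/56

-243/56


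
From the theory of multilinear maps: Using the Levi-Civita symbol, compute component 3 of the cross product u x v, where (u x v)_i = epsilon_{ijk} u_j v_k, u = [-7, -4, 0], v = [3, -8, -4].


(u x v)_3 = sum_{j,k} epsilon_{3jk} u_j v_k. Only permutations of (1,2,3) contribute; the two non-zero terms are:
eps_{312} u_1 v_2 = 1 * -7 * -8 = 56
eps_{321} u_2 v_1 = -1 * -4 * 3 = 12
(u x v)_3 = 68

68


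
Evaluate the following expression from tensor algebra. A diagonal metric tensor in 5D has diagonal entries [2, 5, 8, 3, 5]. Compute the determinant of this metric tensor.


For a diagonal metric, the determinant is the product of diagonal entries.
Diagonal entries: 2, 5, 8, 3, 5
det(g) = 2 * 5 * 8 * 3 * 5 = 1200

1200


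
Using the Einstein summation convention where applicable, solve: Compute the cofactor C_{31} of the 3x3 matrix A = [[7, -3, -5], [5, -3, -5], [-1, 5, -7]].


To find cofactor C_{31}, delete row 3 and column 1.
The resulting 2x2 submatrix is: [[-3, -5], [-3, -5]]
Minor M_{31} = -3*-5 - -5*-3
  = 15 - 15 = 0
Sign = (-1)^(3+1) = (-1)^4 = 1
Cofactor C_{31} = 1 * 0 = 0

0


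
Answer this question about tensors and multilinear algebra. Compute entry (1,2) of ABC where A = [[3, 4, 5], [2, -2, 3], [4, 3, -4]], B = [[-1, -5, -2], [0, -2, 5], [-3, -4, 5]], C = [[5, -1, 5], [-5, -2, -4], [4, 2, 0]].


(ABC)_{12} = sum_m (AB)_{1m} C_{m2}. First compute row 1 of AB.
(AB)_{11} = 3*-1 + 4*0 + 5*-3 = -18
(AB)_{12} = 3*-5 + 4*-2 + 5*-4 = -43
(AB)_{13} = 3*-2 + 4*5 + 5*5 = 39
Now contract with column 2 of C:
(AB)_{11} * C_{12} = -18 * -1 = 18
(AB)_{12} * C_{22} = -43 * -2 = 86
(AB)_{13} * C_{32} = 39 * 2 = 78
(ABC)_{12} = 18 + 86 + 78 = 182

182


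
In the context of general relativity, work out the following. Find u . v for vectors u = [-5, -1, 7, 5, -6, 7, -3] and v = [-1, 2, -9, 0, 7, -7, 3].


The inner product u . v = sum of u_i * v_i.
Term-by-term: -5 * -1, -1 * 2, 7 * -9, 5 * 0, -6 * 7, 7 * -7, -3 * 3
Products: 5, -2, -63, 0, -42, -49, -9
Sum = 5 + -2 + -63 + 0 + -42 + -49 + -9 = -160

-160


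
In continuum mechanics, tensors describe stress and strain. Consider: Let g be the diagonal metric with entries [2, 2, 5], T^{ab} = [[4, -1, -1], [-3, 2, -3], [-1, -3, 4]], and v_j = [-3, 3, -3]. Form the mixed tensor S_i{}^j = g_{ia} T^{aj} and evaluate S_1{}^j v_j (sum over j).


Step 1: lower the first index. For a diagonal metric, g_{ia} T^{aj} = g_{ii} T^{ij} (no sum on i).
g_{11} = 2
S_1{}^1 = 2 * T^{11} = 2 * 4 = 8
S_1{}^2 = 2 * T^{12} = 2 * -1 = -2
S_1{}^3 = 2 * T^{13} = 2 * -1 = -2
Step 2: contract S_1{}^j with v_j.
S_1{}^1 * v_1 = 8 * -3 = -24
S_1{}^2 * v_2 = -2 * 3 = -6
S_1{}^3 * v_3 = -2 * -3 = 6
Result = -24 + -6 + 6 = -24

-24


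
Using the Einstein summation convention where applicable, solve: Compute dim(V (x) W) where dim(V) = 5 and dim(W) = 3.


The dimension of a tensor product is the product of dimensions.
dim(V) = 5, dim(W) = 3
dim(V (x) W) = 5 * 3 = 15

15


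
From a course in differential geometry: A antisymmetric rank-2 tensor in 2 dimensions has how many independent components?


A antisymmetric rank-2 tensor in d dimensions has d(d-1)/2 independent components.
d = 2
d(d-1)/2 = 2 * 1 / 2 = 2 / 2 = 1

1


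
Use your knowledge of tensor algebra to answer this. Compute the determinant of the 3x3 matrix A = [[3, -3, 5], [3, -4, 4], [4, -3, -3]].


Expanding along the first row, det(A) = a11*M_11 - a12*M_12 + a13*M_13, where M_1j is the (1,j) minor.
Minor M_11 = -4*-3 - 4*-3 = 24
Minor M_12 = 3*-3 - 4*4 = -25
Minor M_13 = 3*-3 - -4*4 = 7
det = 3*(24) - -3*(-25) + 5*(7)
    = 72 - 75 + 35
    = 32

32


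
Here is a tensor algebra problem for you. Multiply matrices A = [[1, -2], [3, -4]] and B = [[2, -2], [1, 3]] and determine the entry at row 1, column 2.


(AB)_{ij} = sum_k A_{ik} B_{kj}.
For i=1, j=2:
A_{11} * B_{12} = 1 * -2 = -2
A_{12} * B_{22} = -2 * 3 = -6
Sum = -2 + -6 = -8

-8


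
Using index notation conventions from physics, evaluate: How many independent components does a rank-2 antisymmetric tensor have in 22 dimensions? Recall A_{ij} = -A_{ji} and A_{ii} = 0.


An antisymmetric rank-2 tensor satisfies A_{ij} = -A_{ji}, so diagonal entries are zero.
The independent components are the upper-triangular entries: C(n, 2) = n(n-1)/2.
n = 22
C(22, 2) = 22 * 21 / 2 = 462 / 2 = 231

231


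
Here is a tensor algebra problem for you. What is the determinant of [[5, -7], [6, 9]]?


For a 2x2 matrix [[a, b], [c, d]], det = a*d - b*c.
a = 5, b = -7, c = 6, d = 9
a*d = 5 * 9 = 45
b*c = -7 * 6 = -42
det = 45 - -42 = 87

87


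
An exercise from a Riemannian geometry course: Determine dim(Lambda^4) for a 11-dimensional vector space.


The dimension of the space of p-forms on an n-dimensional space is C(n, p).
n = 11, p = 4
C(11, 4) = 11! / (4! * 7!) = 330

330


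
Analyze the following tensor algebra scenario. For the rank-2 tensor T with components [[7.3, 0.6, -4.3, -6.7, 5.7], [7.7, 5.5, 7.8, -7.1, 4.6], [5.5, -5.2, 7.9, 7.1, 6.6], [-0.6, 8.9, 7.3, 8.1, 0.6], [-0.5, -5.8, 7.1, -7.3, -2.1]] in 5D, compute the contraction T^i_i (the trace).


The contraction (trace) of a rank-2 tensor is the sum of its diagonal elements.
Diagonal entries: A[1,1] = 7.3, A[2,2] = 5.5, A[3,3] = 7.9, A[4,4] = 8.1, A[5,5] = -2.1
Tr(A) = 7.3 + 5.5 + 7.9 + 8.1 + -2.1 = 26.7

26.7


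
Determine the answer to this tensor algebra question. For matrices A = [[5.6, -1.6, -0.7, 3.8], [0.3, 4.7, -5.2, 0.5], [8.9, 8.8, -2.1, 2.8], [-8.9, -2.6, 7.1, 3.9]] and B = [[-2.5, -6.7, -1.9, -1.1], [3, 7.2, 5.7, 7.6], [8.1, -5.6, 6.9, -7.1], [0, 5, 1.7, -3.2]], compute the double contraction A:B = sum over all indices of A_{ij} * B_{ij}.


A:B = sum over all i,j of A_{ij} * B_{ij}.
Row 1: 5.6*-2.5=-14, -1.6*-6.7=10.72, -0.7*-1.9=1.33, 3.8*-1.1=-4.18 => row sum = -6.13
Row 2: 0.3*3=0.9, 4.7*7.2=33.84, -5.2*5.7=-29.64, 0.5*7.6=3.8 => row sum = 8.9
Row 3: 8.9*8.1=72.09, 8.8*-5.6=-49.28, -2.1*6.9=-14.49, 2.8*-7.1=-19.88 => row sum = -11.56
Row 4: -8.9*0=0, -2.6*5=-13, 7.1*1.7=12.07, 3.9*-3.2=-12.48 => row sum = -13.41
Total = -6.13 + 8.9 + -11.56 + -13.41 = -22.2

-22.2


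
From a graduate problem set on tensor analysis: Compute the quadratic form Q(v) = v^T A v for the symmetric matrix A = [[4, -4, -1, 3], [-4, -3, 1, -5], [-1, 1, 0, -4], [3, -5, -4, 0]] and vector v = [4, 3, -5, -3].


First compute Av:
(Av)_1 = 4*4 + -4*3 + -1*-5 + 3*-3 = 0
(Av)_2 = -4*4 + -3*3 + 1*-5 + -5*-3 = -15
(Av)_3 = -1*4 + 1*3 + 0*-5 + -4*-3 = 11
(Av)_4 = 3*4 + -5*3 + -4*-5 + 0*-3 = 17
Av = [0, -15, 11, 17]
Then v^T (Av) = 4*0 + 3*-15 + -5*11 + -3*17
= 0 + -45 + -55 + -51 = -151

-151


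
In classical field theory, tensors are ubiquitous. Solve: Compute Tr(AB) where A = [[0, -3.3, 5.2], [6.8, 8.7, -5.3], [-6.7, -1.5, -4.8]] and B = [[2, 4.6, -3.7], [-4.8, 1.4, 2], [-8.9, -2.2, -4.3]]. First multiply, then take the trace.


Tr(AB) = sum_i (AB)_{ii} where (AB)_{ii} = sum_k A_{ik} B_{ki}.
(AB)_{11} = 0*2 + -3.3*-4.8 + 5.2*-8.9 = -30.44
(AB)_{22} = 6.8*4.6 + 8.7*1.4 + -5.3*-2.2 = 55.12
(AB)_{33} = -6.7*-3.7 + -1.5*2 + -4.8*-4.3 = 42.43
Tr(AB) = -30.44 + 55.12 + 42.43 = 67.11

67.11


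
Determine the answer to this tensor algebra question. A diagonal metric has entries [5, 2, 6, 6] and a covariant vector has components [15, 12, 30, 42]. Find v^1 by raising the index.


To raise an index with a diagonal metric: v^i = v_i / g_{ii}.
For index 1: v_1 = 15, g_{11} = 5
v^1 = 15 / 5 = 3

3


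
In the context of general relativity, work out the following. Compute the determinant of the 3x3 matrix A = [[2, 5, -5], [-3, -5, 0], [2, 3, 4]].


Expanding along the first row, det(A) = a11*M_11 - a12*M_12 + a13*M_13, where M_1j is the (1,j) minor.
Minor M_11 = -5*4 - 0*3 = -20
Minor M_12 = -3*4 - 0*2 = -12
Minor M_13 = -3*3 - -5*2 = 1
det = 2*(-20) - 5*(-12) + -5*(1)
    = -40 - -60 + -5
    = 15

15


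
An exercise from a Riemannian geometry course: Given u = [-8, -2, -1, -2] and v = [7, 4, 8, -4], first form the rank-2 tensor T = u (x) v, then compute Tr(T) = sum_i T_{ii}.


The outer product gives T_{ij} = u_i v_j.
The trace (contraction) is Tr(T) = sum_i T_{ii} = sum_i u_i v_i.
Diagonal entries:
T_{11} = u_1 * v_1 = -8 * 7 = -56
T_{22} = u_2 * v_2 = -2 * 4 = -8
T_{33} = u_3 * v_3 = -1 * 8 = -8
T_{44} = u_4 * v_4 = -2 * -4 = 8
Tr(T) = -56 + -8 + -8 + 8 = -64

-64


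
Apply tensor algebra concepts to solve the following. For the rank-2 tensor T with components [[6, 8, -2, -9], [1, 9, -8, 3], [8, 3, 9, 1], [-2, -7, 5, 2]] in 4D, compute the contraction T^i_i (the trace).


The contraction (trace) of a rank-2 tensor is the sum of its diagonal elements.
Diagonal entries: A[1,1] = 6, A[2,2] = 9, A[3,3] = 9, A[4,4] = 2
Tr(A) = 6 + 9 + 9 + 2 = 26

26


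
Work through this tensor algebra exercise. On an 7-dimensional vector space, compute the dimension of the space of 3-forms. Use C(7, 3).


The dimension of the space of p-forms on an n-dimensional space is C(n, p).
n = 7, p = 3
C(7, 3) = 7! / (3! * 4!) = 35

35


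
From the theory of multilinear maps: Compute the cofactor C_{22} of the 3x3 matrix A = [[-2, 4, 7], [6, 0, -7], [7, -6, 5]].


To find cofactor C_{22}, delete row 2 and column 2.
The resulting 2x2 submatrix is: [[-2, 7], [7, 5]]
Minor M_{22} = -2*5 - 7*7
  = -10 - 49 = -59
Sign = (-1)^(2+2) = (-1)^4 = 1
Cofactor C_{22} = 1 * -59 = -59

-59


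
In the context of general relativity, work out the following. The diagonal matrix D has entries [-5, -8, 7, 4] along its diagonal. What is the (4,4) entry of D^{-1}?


For a diagonal matrix, the inverse has entries (D^{-1})_{ii} = 1/d_{ii}.
The diagonal entries are: d_{11} = -5, d_{22} = -8, d_{33} = 7, d_{44} = 4
We need (D^{-1})_{44} = 1/d_{44} = 1/4 = 1/4

1/4


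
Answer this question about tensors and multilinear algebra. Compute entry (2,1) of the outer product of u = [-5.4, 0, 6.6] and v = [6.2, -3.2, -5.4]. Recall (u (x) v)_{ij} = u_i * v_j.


The outer product entry T_{ij} = u_i * v_j.
We need i=2, j=1.
u_2 = 0, v_1 = 6.2
T_{2,1} = 0 * 6.2 = 0

0
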